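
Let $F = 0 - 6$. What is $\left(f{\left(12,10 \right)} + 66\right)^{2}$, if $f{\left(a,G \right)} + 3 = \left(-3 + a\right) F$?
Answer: $81$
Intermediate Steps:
$F = -6$ ($F = 0 - 6 = -6$)
$f{\left(a,G \right)} = 15 - 6 a$ ($f{\left(a,G \right)} = -3 + \left(-3 + a\right) \left(-6\right) = -3 - \left(-18 + 6 a\right) = 15 - 6 a$)
$\left(f{\left(12,10 \right)} + 66\right)^{2} = \left(\left(15 - 72\right) + 66\right)^{2} = \left(-57 + 66\right)^{2} = 9^{2} = 81$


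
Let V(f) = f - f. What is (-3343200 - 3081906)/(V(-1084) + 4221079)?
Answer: -6425106/4221079 ≈ -1.5221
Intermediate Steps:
V(f) = 0
(-3343200 - 3081906)/(V(-1084) + 4221079) = (-3343200 - 3081906)/(0 + 4221079) = -6425106/4221079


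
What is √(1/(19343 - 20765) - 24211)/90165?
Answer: I*√5439630794/42738210 ≈ 0.0017257*I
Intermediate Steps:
√(1/(19343 - 20765) - 24211)/90165 = √(1/(-1422) - 24211)*(1/90165) = √(-1/1422 - 24211)*(1/90165) = √(-34428043/1422)*(1/90165) = (I*√5439630794/474)*(1/90165) = I*√5439630794/42738210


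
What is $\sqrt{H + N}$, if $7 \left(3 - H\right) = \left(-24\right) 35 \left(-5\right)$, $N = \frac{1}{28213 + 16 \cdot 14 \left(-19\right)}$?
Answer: $\frac{2 i \sqrt{85660217974}}{23957} \approx 24.434 i$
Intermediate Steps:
$N = \frac{1}{23957}$ ($N = \frac{1}{28213 + 224 \left(-19\right)} = \frac{1}{28213 - 4256} = \frac{1}{23957} \approx 4.1741 \cdot 10^{-5}$)
$H = -597$ ($H = 3 - \frac{\left(-24\right) 35 \left(-5\right)}{7} = 3 - \frac{\left(-840\right) \left(-5\right)}{7} = 3 - 600 = -597$)
$\sqrt{H + N} = \sqrt{-597 + \frac{1}{23957}} = \sqrt{- \frac{14302328}{23957}} = \frac{2 i \sqrt{85660217974}}{23957}$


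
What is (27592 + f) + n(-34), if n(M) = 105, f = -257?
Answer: 27440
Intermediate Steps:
(27592 + f) + n(-34) = (27592 - 257) + 105 = 27335 + 105 = 27440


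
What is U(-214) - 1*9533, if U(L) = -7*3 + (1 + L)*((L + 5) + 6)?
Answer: 33685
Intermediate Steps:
U(L) = -21 + (1 + L)*(11 + L) (U(L) = -21 + (1 + L)*((5 + L) + 6) = -21 + (1 + L)*(11 + L))
U(-214) - 1*9533 = (-10 + (-214)² + 12*(-214)) - 1*9533 = (-10 + 45796 - 2568) - 9533 = 43218 - 9533 = 33685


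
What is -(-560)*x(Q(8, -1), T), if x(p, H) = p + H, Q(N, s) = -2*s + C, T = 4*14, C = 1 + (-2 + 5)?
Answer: 34720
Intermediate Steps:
C = 4 (C = 1 + 3 = 4)
T = 56
Q(N, s) = 4 - 2*s (Q(N, s) = -2*s + 4 = 4 - 2*s)
x(p, H) = H + p
-(-560)*x(Q(8, -1), T) = -(-560)*(56 + (4 - 2*(-1))) = -(-560)*(56 + (4 + 2)) = -(-560)*(56 + 6) = -(-560)*62 = -560*(-62) = 34720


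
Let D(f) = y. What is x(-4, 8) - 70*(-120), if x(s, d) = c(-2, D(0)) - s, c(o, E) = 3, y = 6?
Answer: 8407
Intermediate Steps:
D(f) = 6
x(s, d) = 3 - s
x(-4, 8) - 70*(-120) = (3 - 1*(-4)) - 70*(-120) = (3 + 4) + 8400 = 7 + 8400 = 8407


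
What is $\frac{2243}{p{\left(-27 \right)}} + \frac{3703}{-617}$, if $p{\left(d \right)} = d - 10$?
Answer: $- \frac{1520942}{22829} \approx -66.623$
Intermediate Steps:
$p{\left(d \right)} = -10 + d$
$\frac{2243}{p{\left(-27 \right)}} + \frac{3703}{-617} = \frac{2243}{-10 - 27} + \frac{3703}{-617} = \frac{2243}{-37} + 3703 \left(- \frac{1}{617}\right) = 2243 \left(- \frac{1}{37}\right) - \frac{3703}{617} = - \frac{2243}{37} - \frac{3703}{617} = - \frac{1520942}{22829}$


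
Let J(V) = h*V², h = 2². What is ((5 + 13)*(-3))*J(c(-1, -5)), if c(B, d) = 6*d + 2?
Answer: -169344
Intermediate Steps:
c(B, d) = 2 + 6*d
h = 4
J(V) = 4*V²
((5 + 13)*(-3))*J(c(-1, -5)) = ((5 + 13)*(-3))*(4*(2 + 6*(-5))²) = (18*(-3))*(4*(2 - 30)²) = -216*(-28)² = -216*784 = -54*3136 = -169344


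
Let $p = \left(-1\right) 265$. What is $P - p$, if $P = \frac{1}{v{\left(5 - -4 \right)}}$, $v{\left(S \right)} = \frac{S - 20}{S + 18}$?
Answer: $\frac{2888}{11} \approx 262.55$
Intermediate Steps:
$v{\left(S \right)} = \frac{-20 + S}{18 + S}$
$P = - \frac{27}{11}$ ($P = \frac{1}{\frac{1}{18 + \left(5 - -4\right)} \left(-20 + \left(5 - -4\right)\right)} = \frac{1}{\frac{1}{18 + \left(5 + 4\right)} \left(-20 + \left(5 + 4\right)\right)} = \frac{1}{\frac{1}{18 + 9} \left(-20 + 9\right)} = \frac{1}{\frac{1}{27} \left(-11\right)} = \frac{1}{- \frac{11}{27}} = - \frac{27}{11} \approx -2.4545$)
$p = -265$
$P - p = - \frac{27}{11} - -265 = - \frac{27}{11} + 265 = \frac{2888}{11}$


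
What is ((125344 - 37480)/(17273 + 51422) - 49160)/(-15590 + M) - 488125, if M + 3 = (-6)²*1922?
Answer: -1797271477711461/3681983305 ≈ -4.8813e+5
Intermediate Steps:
M = 69189 (M = -3 + (-6)²*1922 = -3 + 36*1922 = -3 + 69192 = 69189)
((125344 - 37480)/(17273 + 51422) - 49160)/(-15590 + M) - 488125 = ((125344 - 37480)/(17273 + 51422) - 49160)/(-15590 + 69189) - 488125 = (87864/68695 - 49160)/53599 - 488125 = (87864*(1/68695) - 49160)*(1/53599) - 488125 = (87864/68695 - 49160)*(1/53599) - 488125 = -3376958336/68695*1/53599 - 488125 = -3376958336/3681983305 - 488125 = -1797271477711461/3681983305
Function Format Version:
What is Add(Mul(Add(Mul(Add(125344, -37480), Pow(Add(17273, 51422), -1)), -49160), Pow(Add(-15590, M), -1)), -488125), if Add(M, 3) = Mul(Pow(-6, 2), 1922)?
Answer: Rational(-1797271477711461, 3681983305) ≈ -4.8813e+5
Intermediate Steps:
M = 69189 (M = Add(-3, Mul(Pow(-6, 2), 1922)) = Add(-3, Mul(36, 1922)) = Add(-3, 69192) = 69189)
Add(Mul(Add(Mul(Add(125344, -37480), Pow(Add(17273, 51422), -1)), -49160), Pow(Add(-15590, M), -1)), -488125) = Add(Mul(Add(Mul(Add(125344, -37480), Pow(Add(17273, 51422), -1)), -49160), Pow(Add(-15590, 69189), -1)), -488125) = Add(Mul(Add(Mul(87864, Pow(68695, -1)), -49160), Pow(53599, -1)), -488125) = Add(Mul(Add(Mul(87864, Rational(1, 68695)), -49160), Rational(1, 53599)), -488125) = Add(Mul(Add(Rational(87864, 68695), -49160), Rational(1, 53599)), -488125) = Add(Mul(Rational(-3376958336, 68695), Rational(1, 53599)), -488125) = Add(Rational(-3376958336, 3681983305), -488125) = Rational(-1797271477711461, 3681983305)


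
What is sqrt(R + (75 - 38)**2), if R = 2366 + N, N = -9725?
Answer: I*sqrt(5990) ≈ 77.395*I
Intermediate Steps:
R = -7359 (R = 2366 - 9725 = -7359)
sqrt(R + (75 - 38)**2) = sqrt(-7359 + (75 - 38)**2) = sqrt(-7359 + 37**2) = sqrt(-7359 + 1369) = sqrt(-5990) = I*sqrt(5990)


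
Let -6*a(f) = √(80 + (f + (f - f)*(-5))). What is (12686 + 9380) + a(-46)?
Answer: 22066 - √34/6 ≈ 22065.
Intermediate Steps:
a(f) = -√(80 + f)/6 (a(f) = -√(80 + (f + (f - f)*(-5)))/6 = -√(80 + (f + 0*(-5)))/6 = -√(80 + (f + 0))/6 = -√(80 + f)/6)
(12686 + 9380) + a(-46) = (12686 + 9380) - √(80 - 46)/6 = 22066 - √34/6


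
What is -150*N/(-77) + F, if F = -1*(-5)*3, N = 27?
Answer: 5205/77 ≈ 67.597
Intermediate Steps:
F = 15 (F = 5*3 = 15)
-150*N/(-77) + F = -4050/(-77) + 15 = -4050*(-1)/77 + 15 = -150*(-27/77) + 15 = 4050/77 + 15 = 5205/77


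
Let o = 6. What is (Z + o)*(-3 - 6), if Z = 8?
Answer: -126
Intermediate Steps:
(Z + o)*(-3 - 6) = (8 + 6)*(-3 - 6) = 14*(-9) = -126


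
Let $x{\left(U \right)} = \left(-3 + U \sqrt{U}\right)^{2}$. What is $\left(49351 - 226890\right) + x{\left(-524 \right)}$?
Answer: $-144055354 + 6288 i \sqrt{131} \approx -1.4406 \cdot 10^{8} + 71970.0 i$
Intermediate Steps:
$x{\left(U \right)} = \left(-3 + U^{\frac{3}{2}}\right)^{2}$
$\left(49351 - 226890\right) + x{\left(-524 \right)} = \left(49351 - 226890\right) + \left(-3 + \left(-524\right)^{\frac{3}{2}}\right)^{2} = -177539 + \left(-3 - 1048 i \sqrt{131}\right)^{2}$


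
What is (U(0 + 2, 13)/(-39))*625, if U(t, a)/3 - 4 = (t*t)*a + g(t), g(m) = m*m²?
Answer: -40000/13 ≈ -3076.9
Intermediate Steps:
g(m) = m³
U(t, a) = 12 + 3*t³ + 3*a*t² (U(t, a) = 12 + 3*((t*t)*a + t³) = 12 + 3*(t²*a + t³) = 12 + 3*(a*t² + t³) = 12 + 3*(t³ + a*t²) = 12 + (3*t³ + 3*a*t²) = 12 + 3*t³ + 3*a*t²)
(U(0 + 2, 13)/(-39))*625 = ((12 + 3*(0 + 2)³ + 3*13*(0 + 2)²)/(-39))*625 = ((12 + 3*2³ + 3*13*2²)*(-1/39))*625 = ((12 + 3*8 + 3*13*4)*(-1/39))*625 = ((12 + 24 + 156)*(-1/39))*625 = (192*(-1/39))*625 = -64/13*625 = -40000/13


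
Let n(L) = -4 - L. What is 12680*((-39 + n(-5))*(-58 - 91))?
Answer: 71794160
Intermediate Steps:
12680*((-39 + n(-5))*(-58 - 91)) = 12680*((-39 + (-4 - 1*(-5)))*(-58 - 91)) = 12680*((-39 + (-4 + 5))*(-149)) = 12680*((-39 + 1)*(-149)) = 12680*(-38*(-149)) = 12680*5662 = 71794160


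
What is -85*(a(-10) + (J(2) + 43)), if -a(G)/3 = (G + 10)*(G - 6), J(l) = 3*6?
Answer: -5185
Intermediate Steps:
J(l) = 18
a(G) = -3*(-6 + G)*(10 + G) (a(G) = -3*(G + 10)*(G - 6) = -3*(10 + G)*(-6 + G) = -3*(-6 + G)*(10 + G))
-85*(a(-10) + (J(2) + 43)) = -85*((180 - 12*(-10) - 3*(-10)**2) + (18 + 43)) = -85*((180 + 120 - 3*100) + 61) = -85*((180 + 120 - 300) + 61) = -85*(0 + 61) = -85*61 = -5185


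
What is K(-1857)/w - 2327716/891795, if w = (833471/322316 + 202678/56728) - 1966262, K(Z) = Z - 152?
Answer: -3319546653098815618/1272283383676054849 ≈ -2.6091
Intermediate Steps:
K(Z) = -152 + Z
w = -320997271039995/163253054 (w = (833471*(1/322316) + 202678*(1/56728)) - 1966262 = (833471/322316 + 14477/4052) - 1966262 = 1005424153/163253054 - 1966262 = -320997271039995/163253054 ≈ -1.9663e+6)
K(-1857)/w - 2327716/891795 = (-152 - 1857)/(-320997271039995/163253054) - 2327716/891795 = -2009*(-163253054/320997271039995) - 2327716*1/891795 = 327975385486/320997271039995 - 2327716/891795 = -3319546653098815618/1272283383676054849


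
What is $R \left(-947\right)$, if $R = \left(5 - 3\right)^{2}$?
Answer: $-3788$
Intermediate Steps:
$R = 4$ ($R = 2^{2} = 4$)
$R \left(-947\right) = 4 \left(-947\right) = -3788$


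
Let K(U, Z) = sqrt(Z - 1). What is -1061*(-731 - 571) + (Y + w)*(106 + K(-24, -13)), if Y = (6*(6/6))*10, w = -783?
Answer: 1304784 - 723*I*sqrt(14) ≈ 1.3048e+6 - 2705.2*I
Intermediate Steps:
K(U, Z) = sqrt(-1 + Z)
Y = 60 (Y = (6*(6*(1/6)))*10 = (6*1)*10 = 6*10 = 60)
-1061*(-731 - 571) + (Y + w)*(106 + K(-24, -13)) = -1061*(-731 - 571) + (60 - 783)*(106 + sqrt(-1 - 13)) = -1061*(-1302) - 723*(106 + sqrt(-14)) = 1381422 - 723*(106 + I*sqrt(14)) = 1381422 + (-76638 - 723*I*sqrt(14)) = 1304784 - 723*I*sqrt(14)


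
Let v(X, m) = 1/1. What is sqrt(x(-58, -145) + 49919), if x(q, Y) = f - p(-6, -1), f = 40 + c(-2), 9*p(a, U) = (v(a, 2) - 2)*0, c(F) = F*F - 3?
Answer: 2*sqrt(12490) ≈ 223.52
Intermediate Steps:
v(X, m) = 1
c(F) = -3 + F**2 (c(F) = F**2 - 3 = -3 + F**2)
p(a, U) = 0 (p(a, U) = ((1 - 2)*0)/9 = (-1*0)/9 = (1/9)*0 = 0)
f = 41 (f = 40 + (-3 + (-2)**2) = 40 + (-3 + 4) = 40 + 1 = 41)
x(q, Y) = 41 (x(q, Y) = 41 - 1*0 = 41 + 0 = 41)
sqrt(x(-58, -145) + 49919) = sqrt(41 + 49919) = sqrt(49960) = 2*sqrt(12490)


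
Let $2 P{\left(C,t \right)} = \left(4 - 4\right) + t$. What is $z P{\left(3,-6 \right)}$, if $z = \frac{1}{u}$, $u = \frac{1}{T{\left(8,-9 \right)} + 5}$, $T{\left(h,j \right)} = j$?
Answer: $12$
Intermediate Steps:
$P{\left(C,t \right)} = \frac{t}{2}$ ($P{\left(C,t \right)} = \frac{\left(4 - 4\right) + t}{2} = \frac{0 + t}{2} = \frac{t}{2}$)
$u = - \frac{1}{4}$ ($u = \frac{1}{-9 + 5} = \frac{1}{-4} = - \frac{1}{4} \approx -0.25$)
$z = -4$ ($z = \frac{1}{- \frac{1}{4}} = -4$)
$z P{\left(3,-6 \right)} = - 4 \cdot \frac{1}{2} \left(-6\right) = \left(-4\right) \left(-3\right) = 12$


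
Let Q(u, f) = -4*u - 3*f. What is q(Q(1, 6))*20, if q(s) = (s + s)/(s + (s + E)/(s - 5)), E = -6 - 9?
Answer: 23760/557 ≈ 42.657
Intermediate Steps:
E = -15
q(s) = 2*s/(s + (-15 + s)/(-5 + s)) (q(s) = (s + s)/(s + (s - 15)/(s - 5)) = (2*s)/(s + (-15 + s)/(-5 + s)) = 2*s/(s + (-15 + s)/(-5 + s)))
q(Q(1, 6))*20 = (2*(-4*1 - 3*6)*(-5 + (-4*1 - 3*6))/(-15 + (-4*1 - 3*6)² - 4*(-4*1 - 3*6)))*20 = (2*(-4 - 18)*(-5 + (-4 - 18))/(-15 + (-4 - 18)² - 4*(-4 - 18)))*20 = (2*(-22)*(-5 - 22)/(-15 + (-22)² - 4*(-22)))*20 = (2*(-22)*(-27)/(-15 + 484 + 88))*20 = (2*(-22)*(-27)/557)*20 = (2*(-22)*(1/557)*(-27))*20 = (1188/557)*20 = 23760/557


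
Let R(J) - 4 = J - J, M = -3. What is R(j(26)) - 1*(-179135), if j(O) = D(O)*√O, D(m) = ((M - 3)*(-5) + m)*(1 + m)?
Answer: 179139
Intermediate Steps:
D(m) = (1 + m)*(30 + m) (D(m) = ((-3 - 3)*(-5) + m)*(1 + m) = (-6*(-5) + m)*(1 + m) = (30 + m)*(1 + m) = (1 + m)*(30 + m))
j(O) = √O*(30 + O² + 31*O) (j(O) = (30 + O² + 31*O)*√O = √O*(30 + O² + 31*O))
R(J) = 4 (R(J) = 4 + (J - J) = 4 + 0 = 4)
R(j(26)) - 1*(-179135) = 4 - 1*(-179135) = 4 + 179135 = 179139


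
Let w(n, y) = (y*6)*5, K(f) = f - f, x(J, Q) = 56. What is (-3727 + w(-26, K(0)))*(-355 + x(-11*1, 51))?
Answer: 1114373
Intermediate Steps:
K(f) = 0
w(n, y) = 30*y (w(n, y) = (6*y)*5 = 30*y)
(-3727 + w(-26, K(0)))*(-355 + x(-11*1, 51)) = (-3727 + 30*0)*(-355 + 56) = (-3727 + 0)*(-299) = -3727*(-299) = 1114373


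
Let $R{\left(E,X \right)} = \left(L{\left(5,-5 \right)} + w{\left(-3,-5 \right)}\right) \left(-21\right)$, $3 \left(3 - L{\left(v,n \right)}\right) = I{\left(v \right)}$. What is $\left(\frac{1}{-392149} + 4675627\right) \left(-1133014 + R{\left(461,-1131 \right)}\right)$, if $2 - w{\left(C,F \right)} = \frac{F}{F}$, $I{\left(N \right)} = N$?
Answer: $- \frac{2077519111768628586}{392149} \approx -5.2978 \cdot 10^{12}$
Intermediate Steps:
$L{\left(v,n \right)} = 3 - \frac{v}{3}$
$w{\left(C,F \right)} = 1$ ($w{\left(C,F \right)} = 2 - \frac{F}{F} = 2 - 1 = 1$)
$R{\left(E,X \right)} = -49$ ($R{\left(E,X \right)} = \left(\left(3 - \frac{5}{3}\right) + 1\right) \left(-21\right) = \left(\frac{4}{3} + 1\right) \left(-21\right) = \frac{7}{3} \left(-21\right) = -49$)
$\left(\frac{1}{-392149} + 4675627\right) \left(-1133014 + R{\left(461,-1131 \right)}\right) = \left(\frac{1}{-392149} + 4675627\right) \left(-1133014 - 49\right) = \left(- \frac{1}{392149} + 4675627\right) \left(-1133063\right) = \frac{1833542452422}{392149} \left(-1133063\right) = - \frac{2077519111768628586}{392149}$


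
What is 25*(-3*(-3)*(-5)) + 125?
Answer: -1000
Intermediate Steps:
25*(-3*(-3)*(-5)) + 125 = 25*(9*(-5)) + 125 = 25*(-45) + 125 = -1125 + 125 = -1000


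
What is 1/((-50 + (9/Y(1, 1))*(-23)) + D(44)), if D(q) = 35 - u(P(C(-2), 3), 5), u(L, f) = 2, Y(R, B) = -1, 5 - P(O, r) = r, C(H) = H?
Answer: 1/190 ≈ 0.0052632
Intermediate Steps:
P(O, r) = 5 - r
D(q) = 33 (D(q) = 35 - 1*2 = 35 - 2 = 33)
1/((-50 + (9/Y(1, 1))*(-23)) + D(44)) = 1/((-50 + (9/(-1))*(-23)) + 33) = 1/((-50 + (9*(-1))*(-23)) + 33) = 1/((-50 - 9*(-23)) + 33) = 1/((-50 + 207) + 33) = 1/(157 + 33) = 1/190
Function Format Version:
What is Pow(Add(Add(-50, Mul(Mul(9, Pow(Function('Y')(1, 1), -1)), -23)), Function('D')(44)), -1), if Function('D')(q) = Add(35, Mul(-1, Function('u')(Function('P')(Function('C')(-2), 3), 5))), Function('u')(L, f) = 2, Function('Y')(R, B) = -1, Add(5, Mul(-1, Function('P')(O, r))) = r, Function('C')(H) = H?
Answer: Rational(1, 190) ≈ 0.0052632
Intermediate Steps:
Function('P')(O, r) = Add(5, Mul(-1, r))
Function('D')(q) = 33 (Function('D')(q) = Add(35, Mul(-1, 2)) = Add(35, -2) = 33)
Pow(Add(Add(-50, Mul(Mul(9, Pow(Function('Y')(1, 1), -1)), -23)), Function('D')(44)), -1) = Pow(Add(Add(-50, Mul(Mul(9, Pow(-1, -1)), -23)), 33), -1) = Pow(Add(Add(-50, Mul(Mul(9, -1), -23)), 33), -1) = Pow(Add(Add(-50, Mul(-9, -23)), 33), -1) = Pow(Add(Add(-50, 207), 33), -1) = Pow(Add(157, 33), -1) = Pow(190, -1) = Rational(1, 190)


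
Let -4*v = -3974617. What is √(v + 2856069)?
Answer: √15398893/2 ≈ 1962.1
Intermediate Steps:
v = 3974617/4 (v = -¼*(-3974617) = 3974617/4 ≈ 9.9365e+5)
√(v + 2856069) = √(3974617/4 + 2856069) = √(15398893/4) = √15398893/2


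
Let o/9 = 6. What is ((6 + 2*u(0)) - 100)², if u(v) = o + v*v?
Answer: 196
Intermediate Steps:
o = 54 (o = 9*6 = 54)
u(v) = 54 + v² (u(v) = 54 + v*v = 54 + v²)
((6 + 2*u(0)) - 100)² = ((6 + 2*(54 + 0²)) - 100)² = ((6 + 2*(54 + 0)) - 100)² = ((6 + 2*54) - 100)² = ((6 + 108) - 100)² = (114 - 100)² = 14² = 196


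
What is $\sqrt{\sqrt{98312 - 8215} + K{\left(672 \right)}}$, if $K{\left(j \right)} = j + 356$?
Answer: $\sqrt{1028 + \sqrt{90097}} \approx 36.444$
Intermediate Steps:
$K{\left(j \right)} = 356 + j$
$\sqrt{\sqrt{98312 - 8215} + K{\left(672 \right)}} = \sqrt{\sqrt{98312 - 8215} + \left(356 + 672\right)} = \sqrt{\sqrt{90097} + 1028} = \sqrt{1028 + \sqrt{90097}}$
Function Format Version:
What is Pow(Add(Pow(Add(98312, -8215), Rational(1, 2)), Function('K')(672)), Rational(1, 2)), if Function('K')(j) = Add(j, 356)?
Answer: Pow(Add(1028, Pow(90097, Rational(1, 2))), Rational(1, 2)) ≈ 36.444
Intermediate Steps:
Function('K')(j) = Add(356, j)
Pow(Add(Pow(Add(98312, -8215), Rational(1, 2)), Function('K')(672)), Rational(1, 2)) = Pow(Add(Pow(Add(98312, -8215), Rational(1, 2)), Add(356, 672)), Rational(1, 2)) = Pow(Add(Pow(90097, Rational(1, 2)), 1028), Rational(1, 2)) = Pow(Add(1028, Pow(90097, Rational(1, 2))), Rational(1, 2))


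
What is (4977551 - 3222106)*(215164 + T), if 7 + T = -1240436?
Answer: -1799820894155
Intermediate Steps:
T = -1240443 (T = -7 - 1240436 = -1240443)
(4977551 - 3222106)*(215164 + T) = (4977551 - 3222106)*(215164 - 1240443) = 1755445*(-1025279) = -1799820894155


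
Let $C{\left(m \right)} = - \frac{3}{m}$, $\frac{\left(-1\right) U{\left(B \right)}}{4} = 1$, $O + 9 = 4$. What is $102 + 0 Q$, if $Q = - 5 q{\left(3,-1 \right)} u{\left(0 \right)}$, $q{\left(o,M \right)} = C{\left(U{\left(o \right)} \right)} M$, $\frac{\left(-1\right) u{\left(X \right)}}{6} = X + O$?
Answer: $102$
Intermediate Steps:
$O = -5$ ($O = -9 + 4 = -5$)
$U{\left(B \right)} = -4$ ($U{\left(B \right)} = \left(-4\right) 1 = -4$)
$u{\left(X \right)} = 30 - 6 X$ ($u{\left(X \right)} = - 6 \left(X - 5\right) = - 6 \left(-5 + X\right) = 30 - 6 X$)
$q{\left(o,M \right)} = \frac{3 M}{4}$ ($q{\left(o,M \right)} = - \frac{3}{-4} M = \left(-3\right) \left(- \frac{1}{4}\right) M = \frac{3 M}{4}$)
$Q = \frac{225}{2}$ ($Q = - 5 \cdot \frac{3}{4} \left(-1\right) \left(30 - 0\right) = \left(-5\right) \left(- \frac{3}{4}\right) \left(30 + 0\right) = \frac{15}{4} \cdot 30 = \frac{225}{2} \approx 112.5$)
$102 + 0 Q = 102 + 0 \cdot \frac{225}{2} = 102 + 0 = 102$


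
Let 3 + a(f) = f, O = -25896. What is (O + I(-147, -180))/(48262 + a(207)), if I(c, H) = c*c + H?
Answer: -4467/48466 ≈ -0.092168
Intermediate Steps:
I(c, H) = H + c**2 (I(c, H) = c**2 + H = H + c**2)
a(f) = -3 + f
(O + I(-147, -180))/(48262 + a(207)) = (-25896 + (-180 + (-147)**2))/(48262 + (-3 + 207)) = (-25896 + (-180 + 21609))/(48262 + 204) = (-25896 + 21429)/48466 = -4467*1/48466 = -4467/48466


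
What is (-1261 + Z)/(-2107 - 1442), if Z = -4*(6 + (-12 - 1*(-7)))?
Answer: 1265/3549 ≈ 0.35644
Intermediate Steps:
Z = -4 (Z = -4*(6 + (-12 + 7)) = -4*(6 - 5) = -4*1 = -4)
(-1261 + Z)/(-2107 - 1442) = (-1261 - 4)/(-2107 - 1442) = -1265/(-3549) = -1265*(-1/3549) = 1265/3549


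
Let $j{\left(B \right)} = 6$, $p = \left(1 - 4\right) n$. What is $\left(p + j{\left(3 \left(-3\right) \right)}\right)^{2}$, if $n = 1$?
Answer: $9$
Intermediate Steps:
$p = -3$ ($p = \left(1 - 4\right) 1 = \left(-3\right) 1 = -3$)
$\left(p + j{\left(3 \left(-3\right) \right)}\right)^{2} = \left(-3 + 6\right)^{2} = 3^{2} = 9$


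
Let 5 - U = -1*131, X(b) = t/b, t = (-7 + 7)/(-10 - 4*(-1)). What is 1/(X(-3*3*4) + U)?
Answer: 1/136 ≈ 0.0073529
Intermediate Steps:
t = 0 (t = 0/(-10 + 4) = 0/(-6) = 0*(-1/6) = 0)
X(b) = 0 (X(b) = 0/b = 0)
U = 136 (U = 5 - (-1)*131 = 5 - 1*(-131) = 5 + 131 = 136)
1/(X(-3*3*4) + U) = 1/(0 + 136) = 1/136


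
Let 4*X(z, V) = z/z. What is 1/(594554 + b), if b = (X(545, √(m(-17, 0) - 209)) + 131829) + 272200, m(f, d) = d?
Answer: 4/3994333 ≈ 1.0014e-6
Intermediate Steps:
X(z, V) = ¼ (X(z, V) = (z/z)/4 = (¼)*1 = ¼)
b = 1616117/4 (b = (¼ + 131829) + 272200 = 527317/4 + 272200 = 1616117/4 ≈ 4.0403e+5)
1/(594554 + b) = 1/(594554 + 1616117/4) = 1/(3994333/4) = 4/3994333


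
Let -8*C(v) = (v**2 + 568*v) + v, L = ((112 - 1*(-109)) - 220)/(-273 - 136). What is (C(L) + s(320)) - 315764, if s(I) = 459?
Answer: -52744506615/167281 ≈ -3.1531e+5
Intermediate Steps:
L = -1/409 (L = ((112 + 109) - 220)/(-409) = (221 - 220)*(-1/409) = 1*(-1/409) = -1/409 ≈ -0.0024450)
C(v) = -569*v/8 - v**2/8 (C(v) = -((v**2 + 568*v) + v)/8 = -(v**2 + 569*v)/8 = -569*v/8 - v**2/8)
(C(L) + s(320)) - 315764 = (-1/8*(-1/409)*(569 - 1/409) + 459) - 315764 = (-1/8*(-1/409)*232720/409 + 459) - 315764 = (29090/167281 + 459) - 315764 = 76811069/167281 - 315764 = -52744506615/167281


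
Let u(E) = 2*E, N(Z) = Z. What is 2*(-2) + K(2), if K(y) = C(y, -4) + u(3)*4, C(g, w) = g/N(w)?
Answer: 39/2 ≈ 19.500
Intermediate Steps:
C(g, w) = g/w
K(y) = 24 - y/4 (K(y) = y/(-4) + (2*3)*4 = y*(-¼) + 6*4 = -y/4 + 24 = 24 - y/4)
2*(-2) + K(2) = 2*(-2) + (24 - ¼*2) = -4 + (24 - ½) = -4 + 47/2 = 39/2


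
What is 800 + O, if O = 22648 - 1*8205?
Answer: 15243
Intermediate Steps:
O = 14443 (O = 22648 - 8205 = 14443)
800 + O = 800 + 14443 = 15243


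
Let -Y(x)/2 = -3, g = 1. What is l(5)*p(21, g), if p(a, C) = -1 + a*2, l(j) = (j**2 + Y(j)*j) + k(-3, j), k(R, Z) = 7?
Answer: 2542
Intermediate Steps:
Y(x) = 6 (Y(x) = -2*(-3) = 6)
l(j) = 7 + j**2 + 6*j (l(j) = (j**2 + 6*j) + 7 = 7 + j**2 + 6*j)
p(a, C) = -1 + 2*a
l(5)*p(21, g) = (7 + 5**2 + 6*5)*(-1 + 2*21) = (7 + 25 + 30)*(-1 + 42) = 62*41 = 2542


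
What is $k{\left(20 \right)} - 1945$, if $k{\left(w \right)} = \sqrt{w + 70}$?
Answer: $-1945 + 3 \sqrt{10} \approx -1935.5$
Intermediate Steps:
$k{\left(w \right)} = \sqrt{70 + w}$
$k{\left(20 \right)} - 1945 = \sqrt{70 + 20} - 1945 = \sqrt{90} - 1945 = 3 \sqrt{10} - 1945 = -1945 + 3 \sqrt{10}$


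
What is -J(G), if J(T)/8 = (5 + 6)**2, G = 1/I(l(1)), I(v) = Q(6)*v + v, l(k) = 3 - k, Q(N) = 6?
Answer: -968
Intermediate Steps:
I(v) = 7*v (I(v) = 6*v + v = 7*v)
G = 1/14 (G = 1/(7*(3 - 1*1)) = 1/(7*(3 - 1)) = 1/(7*2) = 1/14 ≈ 0.071429)
J(T) = 968 (J(T) = 8*(5 + 6)**2 = 8*11**2 = 8*121 = 968)
-J(G) = -1*968 = -968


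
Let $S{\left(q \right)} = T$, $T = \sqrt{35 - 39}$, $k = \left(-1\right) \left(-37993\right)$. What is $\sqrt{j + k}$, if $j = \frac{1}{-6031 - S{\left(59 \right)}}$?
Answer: $\frac{\sqrt{50264456982420959510 + 72745930 i}}{36372965} \approx 194.92 + 1.4105 \cdot 10^{-10} i$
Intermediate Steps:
$k = 37993$
$T = 2 i$ ($T = \sqrt{-4} = 2 i \approx 2.0 i$)
$S{\left(q \right)} = 2 i$
$j = \frac{-6031 + 2 i}{36372965}$ ($j = \frac{1}{-6031 - 2 i} = \frac{-6031 + 2 i}{36372965} \approx -0.00016581 + 5.4986 \cdot 10^{-8} i$)
$\sqrt{j + k} = \sqrt{\left(- \frac{6031}{36372965} + \frac{2 i}{36372965}\right) + 37993} = \sqrt{\frac{1381918053214}{36372965} + \frac{2 i}{36372965}}$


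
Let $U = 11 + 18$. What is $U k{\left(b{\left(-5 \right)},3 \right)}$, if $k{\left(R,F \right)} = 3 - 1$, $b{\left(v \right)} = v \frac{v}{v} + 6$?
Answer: $58$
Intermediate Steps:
$U = 29$
$b{\left(v \right)} = 6 + v$ ($b{\left(v \right)} = v 1 + 6 = v + 6 = 6 + v$)
$k{\left(R,F \right)} = 2$ ($k{\left(R,F \right)} = 3 - 1 = 2$)
$U k{\left(b{\left(-5 \right)},3 \right)} = 29 \cdot 2 = 58$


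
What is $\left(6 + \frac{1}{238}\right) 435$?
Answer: $\frac{621615}{238} \approx 2611.8$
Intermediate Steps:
$\left(6 + \frac{1}{238}\right) 435 = \frac{1429}{238} \cdot 435 = \frac{621615}{238}$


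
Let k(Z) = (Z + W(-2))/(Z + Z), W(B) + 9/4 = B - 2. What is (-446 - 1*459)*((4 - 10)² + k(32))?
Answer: -8433695/256 ≈ -32944.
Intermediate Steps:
W(B) = -17/4 + B (W(B) = -9/4 + (B - 2) = -9/4 + (-2 + B) = -17/4 + B)
k(Z) = (-25/4 + Z)/(2*Z) (k(Z) = (Z + (-17/4 - 2))/(Z + Z) = (Z - 25/4)/((2*Z)) = (-25/4 + Z)*(1/(2*Z)) = (-25/4 + Z)/(2*Z))
(-446 - 1*459)*((4 - 10)² + k(32)) = (-446 - 1*459)*((4 - 10)² + (⅛)*(-25 + 4*32)/32) = (-446 - 459)*((-6)² + (⅛)*(1/32)*(-25 + 128)) = -905*(36 + (⅛)*(1/32)*103) = -905*(36 + 103/256) = -905*9319/256 = -8433695/256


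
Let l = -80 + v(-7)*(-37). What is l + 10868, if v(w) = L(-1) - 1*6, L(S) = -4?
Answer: 11158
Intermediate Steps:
v(w) = -10 (v(w) = -4 - 1*6 = -4 - 6 = -10)
l = 290 (l = -80 - 10*(-37) = -80 + 370 = 290)
l + 10868 = 290 + 10868 = 11158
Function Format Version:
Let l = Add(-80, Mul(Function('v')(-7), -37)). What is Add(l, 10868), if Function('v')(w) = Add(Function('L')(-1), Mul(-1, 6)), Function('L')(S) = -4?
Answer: 11158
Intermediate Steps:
Function('v')(w) = -10 (Function('v')(w) = Add(-4, Mul(-1, 6)) = Add(-4, -6) = -10)
l = 290 (l = Add(-80, Mul(-10, -37)) = Add(-80, 370) = 290)
Add(l, 10868) = Add(290, 10868) = 11158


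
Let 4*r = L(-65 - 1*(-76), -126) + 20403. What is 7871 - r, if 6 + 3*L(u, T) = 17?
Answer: 8308/3 ≈ 2769.3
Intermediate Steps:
L(u, T) = 11/3 (L(u, T) = -2 + (⅓)*17 = -2 + 17/3 = 11/3)
r = 15305/3 (r = (11/3 + 20403)/4 = (¼)*(61220/3) = 15305/3 ≈ 5101.7)
7871 - r = 7871 - 1*15305/3 = 7871 - 15305/3 = 8308/3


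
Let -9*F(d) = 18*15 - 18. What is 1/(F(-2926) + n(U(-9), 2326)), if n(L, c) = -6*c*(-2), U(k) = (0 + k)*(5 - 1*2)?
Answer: 1/27884 ≈ 3.5863e-5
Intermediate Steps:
U(k) = 3*k (U(k) = k*(5 - 2) = k*3 = 3*k)
F(d) = -28 (F(d) = -(18*15 - 18)/9 = -(270 - 18)/9 = -⅑*252 = -28)
n(L, c) = 12*c
1/(F(-2926) + n(U(-9), 2326)) = 1/(-28 + 12*2326) = 1/(-28 + 27912) = 1/27884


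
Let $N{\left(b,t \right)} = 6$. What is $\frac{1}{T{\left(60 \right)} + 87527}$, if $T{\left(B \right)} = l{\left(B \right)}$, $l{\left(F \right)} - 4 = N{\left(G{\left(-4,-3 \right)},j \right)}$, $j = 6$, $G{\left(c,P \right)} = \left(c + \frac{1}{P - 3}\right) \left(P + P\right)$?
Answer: $\frac{1}{87537} \approx 1.1424 \cdot 10^{-5}$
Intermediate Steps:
$G{\left(c,P \right)} = 2 P \left(c + \frac{1}{-3 + P}\right)$ ($G{\left(c,P \right)} = \left(c + \frac{1}{-3 + P}\right) 2 P = 2 P \left(c + \frac{1}{-3 + P}\right)$)
$l{\left(F \right)} = 10$ ($l{\left(F \right)} = 4 + 6 = 10$)
$T{\left(B \right)} = 10$
$\frac{1}{T{\left(60 \right)} + 87527} = \frac{1}{10 + 87527} = \frac{1}{87537}$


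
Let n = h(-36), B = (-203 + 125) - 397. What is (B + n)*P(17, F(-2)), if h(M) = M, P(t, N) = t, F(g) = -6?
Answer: -8687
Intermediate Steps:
B = -475 (B = -78 - 397 = -475)
n = -36
(B + n)*P(17, F(-2)) = (-475 - 36)*17 = -511*17 = -8687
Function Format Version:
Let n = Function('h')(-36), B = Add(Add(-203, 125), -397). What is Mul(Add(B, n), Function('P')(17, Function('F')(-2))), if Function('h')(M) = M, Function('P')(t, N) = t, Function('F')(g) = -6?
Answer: -8687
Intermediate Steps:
B = -475 (B = Add(-78, -397) = -475)
n = -36
Mul(Add(B, n), Function('P')(17, Function('F')(-2))) = Mul(Add(-475, -36), 17) = Mul(-511, 17) = -8687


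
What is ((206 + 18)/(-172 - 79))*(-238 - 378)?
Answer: 137984/251 ≈ 549.74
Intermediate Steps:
((206 + 18)/(-172 - 79))*(-238 - 378) = (224/(-251))*(-616) = (224*(-1/251))*(-616) = -224/251*(-616) = 137984/251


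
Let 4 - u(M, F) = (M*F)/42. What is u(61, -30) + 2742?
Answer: 19527/7 ≈ 2789.6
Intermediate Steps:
u(M, F) = 4 - F*M/42 (u(M, F) = 4 - M*F/42 = 4 - F*M/42)
u(61, -30) + 2742 = (4 - 1/42*(-30)*61) + 2742 = (4 + 305/7) + 2742 = 333/7 + 2742 = 19527/7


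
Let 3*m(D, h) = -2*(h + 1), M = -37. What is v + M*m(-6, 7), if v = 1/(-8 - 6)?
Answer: 8285/42 ≈ 197.26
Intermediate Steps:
m(D, h) = -⅔ - 2*h/3 (m(D, h) = (-2*(h + 1))/3 = (-2*(1 + h))/3 = (-2 - 2*h)/3 = -⅔ - 2*h/3)
v = -1/14 (v = 1/(-14) = -1/14 ≈ -0.071429)
v + M*m(-6, 7) = -1/14 - 37*(-⅔ - ⅔*7) = -1/14 - 37*(-⅔ - 14/3) = -1/14 - 37*(-16/3) = -1/14 + 592/3 = 8285/42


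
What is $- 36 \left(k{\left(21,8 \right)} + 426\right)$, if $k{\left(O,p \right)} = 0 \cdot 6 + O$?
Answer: $-16092$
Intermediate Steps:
$k{\left(O,p \right)} = O$ ($k{\left(O,p \right)} = 0 + O = O$)
$- 36 \left(k{\left(21,8 \right)} + 426\right) = - 36 \left(21 + 426\right) = \left(-36\right) 447 = -16092$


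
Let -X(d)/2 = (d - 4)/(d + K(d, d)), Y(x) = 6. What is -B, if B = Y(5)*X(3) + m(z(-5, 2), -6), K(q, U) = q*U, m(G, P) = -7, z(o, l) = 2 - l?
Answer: 6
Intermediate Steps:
K(q, U) = U*q
X(d) = -2*(-4 + d)/(d + d**2) (X(d) = -2*(d - 4)/(d + d*d) = -2*(-4 + d)/(d + d**2))
B = -6 (B = 6*(2*(4 - 1*3)/(3*(1 + 3))) - 7 = 6*(2*(1/3)*(4 - 3)/4) - 7 = 6*(2*(1/3)*(1/4)*1) - 7 = 6*(1/6) - 7 = 1 - 7 = -6)
-B = -1*(-6) = 6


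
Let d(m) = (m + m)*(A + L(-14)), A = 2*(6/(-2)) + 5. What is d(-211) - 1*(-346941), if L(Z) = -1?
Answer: 347785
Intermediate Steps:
A = -1 (A = 2*(6*(-½)) + 5 = 2*(-3) + 5 = -6 + 5 = -1)
d(m) = -4*m (d(m) = (m + m)*(-1 - 1) = (2*m)*(-2) = -4*m)
d(-211) - 1*(-346941) = -4*(-211) - 1*(-346941) = 844 + 346941 = 347785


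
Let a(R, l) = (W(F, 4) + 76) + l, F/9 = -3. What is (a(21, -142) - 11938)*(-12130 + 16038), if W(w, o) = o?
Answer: -46896000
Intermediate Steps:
F = -27 (F = 9*(-3) = -27)
a(R, l) = 80 + l (a(R, l) = (4 + 76) + l = 80 + l)
(a(21, -142) - 11938)*(-12130 + 16038) = ((80 - 142) - 11938)*(-12130 + 16038) = (-62 - 11938)*3908 = -12000*3908 = -46896000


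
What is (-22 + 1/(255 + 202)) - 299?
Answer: -146696/457 ≈ -321.00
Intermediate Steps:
(-22 + 1/(255 + 202)) - 299 = (-22 + 1/457) - 299 = -10053/457 - 299 = -146696/457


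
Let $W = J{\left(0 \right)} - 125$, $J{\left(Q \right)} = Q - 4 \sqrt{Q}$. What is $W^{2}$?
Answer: $15625$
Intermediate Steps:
$J{\left(Q \right)} = Q - 4 \sqrt{Q}$
$W = -125$ ($W = \left(0 - 4 \sqrt{0}\right) - 125 = \left(0 - 0\right) - 125 = \left(0 + 0\right) - 125 = 0 - 125 = -125$)
$W^{2} = \left(-125\right)^{2} = 15625$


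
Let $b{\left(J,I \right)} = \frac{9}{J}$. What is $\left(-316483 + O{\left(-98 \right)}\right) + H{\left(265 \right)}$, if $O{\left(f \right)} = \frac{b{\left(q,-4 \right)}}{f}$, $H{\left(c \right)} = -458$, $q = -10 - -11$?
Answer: $- \frac{31060227}{98} \approx -3.1694 \cdot 10^{5}$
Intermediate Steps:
$q = 1$ ($q = -10 + 11 = 1$)
$O{\left(f \right)} = \frac{9}{f}$ ($O{\left(f \right)} = \frac{9 \cdot 1^{-1}}{f} = \frac{9 \cdot 1}{f} = \frac{9}{f}$)
$\left(-316483 + O{\left(-98 \right)}\right) + H{\left(265 \right)} = \left(-316483 + \frac{9}{-98}\right) - 458 = \left(-316483 + 9 \left(- \frac{1}{98}\right)\right) - 458 = \left(-316483 - \frac{9}{98}\right) - 458 = - \frac{31015343}{98} - 458 = - \frac{31060227}{98}$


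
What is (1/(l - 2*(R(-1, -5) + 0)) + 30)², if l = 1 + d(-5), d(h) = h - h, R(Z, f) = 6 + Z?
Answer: 72361/81 ≈ 893.35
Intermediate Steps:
d(h) = 0
l = 1 (l = 1 + 0 = 1)
(1/(l - 2*(R(-1, -5) + 0)) + 30)² = (1/(1 - 2*((6 - 1) + 0)) + 30)² = (1/(1 - 2*(5 + 0)) + 30)² = (1/(1 - 2*5) + 30)² = (1/(1 - 10) + 30)² = (1/(-9) + 30)² = (-⅑ + 30)² = (269/9)² = 72361/81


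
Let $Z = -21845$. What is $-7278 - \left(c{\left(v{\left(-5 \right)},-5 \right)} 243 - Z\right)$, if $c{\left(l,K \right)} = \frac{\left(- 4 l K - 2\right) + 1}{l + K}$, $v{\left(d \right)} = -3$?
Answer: $- \frac{247807}{8} \approx -30976.0$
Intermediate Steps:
$c{\left(l,K \right)} = \frac{-1 - 4 K l}{K + l}$ ($c{\left(l,K \right)} = \frac{\left(- 4 K l - 2\right) + 1}{K + l} = \frac{\left(-2 - 4 K l\right) + 1}{K + l} = \frac{-1 - 4 K l}{K + l}$)
$-7278 - \left(c{\left(v{\left(-5 \right)},-5 \right)} 243 - Z\right) = -7278 - \left(\frac{-1 - \left(-20\right) \left(-3\right)}{-5 - 3} \cdot 243 - -21845\right) = -7278 - \left(\frac{-1 - 60}{-8} \cdot 243 + 21845\right) = -7278 - \left(\left(- \frac{1}{8}\right) \left(-61\right) 243 + 21845\right) = -7278 - \left(\frac{61}{8} \cdot 243 + 21845\right) = -7278 - \left(\frac{14823}{8} + 21845\right) = -7278 - \frac{189583}{8} = - \frac{247807}{8}$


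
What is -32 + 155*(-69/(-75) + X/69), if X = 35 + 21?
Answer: 81557/345 ≈ 236.40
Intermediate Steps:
X = 56
-32 + 155*(-69/(-75) + X/69) = -32 + 155*(-69/(-75) + 56/69) = -32 + 155*(-69*(-1/75) + 56*(1/69)) = -32 + 155*(23/25 + 56/69) = -32 + 155*(2987/1725) = -32 + 92597/345 = 81557/345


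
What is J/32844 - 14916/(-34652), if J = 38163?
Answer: 151027115/94842524 ≈ 1.5924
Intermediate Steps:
J/32844 - 14916/(-34652) = 38163/32844 - 14916/(-34652) = 38163*(1/32844) - 14916*(-1/34652) = 12721/10948 + 3729/8663 = 151027115/94842524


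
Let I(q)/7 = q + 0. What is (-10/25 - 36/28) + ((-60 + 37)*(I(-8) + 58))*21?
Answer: -33869/35 ≈ -967.69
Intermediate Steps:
I(q) = 7*q (I(q) = 7*(q + 0) = 7*q)
(-10/25 - 36/28) + ((-60 + 37)*(I(-8) + 58))*21 = (-10/25 - 36/28) + ((-60 + 37)*(7*(-8) + 58))*21 = (-10*1/25 - 36*1/28) - 23*(-56 + 58)*21 = (-⅖ - 9/7) - 23*2*21 = -59/35 - 46*21 = -59/35 - 966 = -33869/35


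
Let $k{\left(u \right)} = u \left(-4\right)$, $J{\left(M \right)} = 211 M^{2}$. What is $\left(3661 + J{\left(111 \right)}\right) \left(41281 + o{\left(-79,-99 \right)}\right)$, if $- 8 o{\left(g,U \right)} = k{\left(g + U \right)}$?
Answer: $107238923264$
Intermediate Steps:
$k{\left(u \right)} = - 4 u$
$o{\left(g,U \right)} = \frac{U}{2} + \frac{g}{2}$ ($o{\left(g,U \right)} = - \frac{\left(-4\right) \left(g + U\right)}{8} = - \frac{\left(-4\right) \left(U + g\right)}{8} = - \frac{- 4 U - 4 g}{8} = \frac{U}{2} + \frac{g}{2}$)
$\left(3661 + J{\left(111 \right)}\right) \left(41281 + o{\left(-79,-99 \right)}\right) = \left(3661 + 211 \cdot 111^{2}\right) \left(41281 + \left(\frac{1}{2} \left(-99\right) + \frac{1}{2} \left(-79\right)\right)\right) = \left(3661 + 211 \cdot 12321\right) \left(41281 - 89\right) = \left(3661 + 2599731\right) \left(41281 - 89\right) = 2603392 \cdot 41192 = 107238923264$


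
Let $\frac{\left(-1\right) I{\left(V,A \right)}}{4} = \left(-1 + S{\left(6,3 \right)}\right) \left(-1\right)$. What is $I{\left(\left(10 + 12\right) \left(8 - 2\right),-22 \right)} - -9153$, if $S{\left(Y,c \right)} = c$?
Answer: $9161$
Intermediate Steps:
$I{\left(V,A \right)} = 8$ ($I{\left(V,A \right)} = - 4 \left(-1 + 3\right) \left(-1\right) = - 4 \cdot 2 \left(-1\right) = \left(-4\right) \left(-2\right) = 8$)
$I{\left(\left(10 + 12\right) \left(8 - 2\right),-22 \right)} - -9153 = 8 - -9153 = 8 + 9153 = 9161$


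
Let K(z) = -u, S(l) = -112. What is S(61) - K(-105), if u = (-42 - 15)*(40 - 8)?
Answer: -1936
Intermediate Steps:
u = -1824 (u = -57*32 = -1824)
K(z) = 1824 (K(z) = -1*(-1824) = 1824)
S(61) - K(-105) = -112 - 1*1824 = -112 - 1824 = -1936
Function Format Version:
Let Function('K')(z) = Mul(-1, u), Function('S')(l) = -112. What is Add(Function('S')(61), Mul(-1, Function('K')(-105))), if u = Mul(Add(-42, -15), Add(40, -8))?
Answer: -1936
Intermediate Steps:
u = -1824 (u = Mul(-57, 32) = -1824)
Function('K')(z) = 1824 (Function('K')(z) = Mul(-1, -1824) = 1824)
Add(Function('S')(61), Mul(-1, Function('K')(-105))) = Add(-112, Mul(-1, 1824)) = Add(-112, -1824) = -1936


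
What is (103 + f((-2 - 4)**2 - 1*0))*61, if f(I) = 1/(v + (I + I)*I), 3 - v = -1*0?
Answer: 16304446/2595 ≈ 6283.0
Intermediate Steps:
v = 3 (v = 3 - (-1)*0 = 3 - 1*0 = 3 + 0 = 3)
f(I) = 1/(3 + 2*I**2) (f(I) = 1/(3 + (I + I)*I) = 1/(3 + (2*I)*I) = 1/(3 + 2*I**2))
(103 + f((-2 - 4)**2 - 1*0))*61 = (103 + 1/(3 + 2*((-2 - 4)**2 - 1*0)**2))*61 = (103 + 1/(3 + 2*((-6)**2 + 0)**2))*61 = (103 + 1/(3 + 2*(36 + 0)**2))*61 = (103 + 1/(3 + 2*36**2))*61 = (103 + 1/(3 + 2*1296))*61 = (103 + 1/(3 + 2592))*61 = (103 + 1/2595)*61 = (267286/2595)*61 = 16304446/2595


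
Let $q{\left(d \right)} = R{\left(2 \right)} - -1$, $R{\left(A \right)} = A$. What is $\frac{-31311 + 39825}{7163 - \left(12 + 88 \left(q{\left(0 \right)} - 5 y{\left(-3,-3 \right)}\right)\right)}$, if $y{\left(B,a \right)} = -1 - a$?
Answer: $\frac{946}{863} \approx 1.0962$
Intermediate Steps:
$q{\left(d \right)} = 3$ ($q{\left(d \right)} = 2 - -1 = 2 + 1 = 3$)
$\frac{-31311 + 39825}{7163 - \left(12 + 88 \left(q{\left(0 \right)} - 5 y{\left(-3,-3 \right)}\right)\right)} = \frac{-31311 + 39825}{7163 - \left(12 + 88 \left(3 - 5 \left(-1 - -3\right)\right)\right)} = \frac{8514}{7163 - \left(12 + 88 \left(3 - 5 \left(-1 + 3\right)\right)\right)} = \frac{8514}{7163 - \left(12 + 88 \left(3 - 10\right)\right)} = \frac{8514}{7163 - -604} = \frac{8514}{7163 + \left(-12 + 616\right)} = \frac{8514}{7163 + 604} = \frac{8514}{7767} = 8514 \cdot \frac{1}{7767} = \frac{946}{863}$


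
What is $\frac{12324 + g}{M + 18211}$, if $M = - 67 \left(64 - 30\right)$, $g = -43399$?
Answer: $- \frac{275}{141} \approx -1.9504$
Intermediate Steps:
$M = -2278$ ($M = \left(-67\right) 34 = -2278$)
$\frac{12324 + g}{M + 18211} = \frac{12324 - 43399}{-2278 + 18211} = - \frac{31075}{15933} = \left(-31075\right) \frac{1}{15933} = - \frac{275}{141}$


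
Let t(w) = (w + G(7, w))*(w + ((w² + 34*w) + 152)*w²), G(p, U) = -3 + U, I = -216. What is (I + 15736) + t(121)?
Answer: 66159399932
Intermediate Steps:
t(w) = (-3 + 2*w)*(w + w²*(152 + w² + 34*w)) (t(w) = (w + (-3 + w))*(w + ((w² + 34*w) + 152)*w²) = (-3 + 2*w)*(w + (152 + w² + 34*w)*w²) = (-3 + 2*w)*(w + w²*(152 + w² + 34*w)))
(I + 15736) + t(121) = (-216 + 15736) + 121*(-3 - 454*121 + 2*121⁴ + 65*121³ + 202*121²) = 15520 + 121*(-3 - 54934 + 2*214358881 + 65*1771561 + 202*14641) = 15520 + 121*(-3 - 54934 + 428717762 + 115151465 + 2957482) = 15520 + 121*546771772 = 15520 + 66159384412 = 66159399932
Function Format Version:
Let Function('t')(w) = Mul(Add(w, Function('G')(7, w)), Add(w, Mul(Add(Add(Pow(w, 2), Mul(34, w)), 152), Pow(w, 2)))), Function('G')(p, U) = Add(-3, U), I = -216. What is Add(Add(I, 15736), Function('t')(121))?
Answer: 66159399932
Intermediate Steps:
Function('t')(w) = Mul(Add(-3, Mul(2, w)), Add(w, Mul(Pow(w, 2), Add(152, Pow(w, 2), Mul(34, w))))) (Function('t')(w) = Mul(Add(w, Add(-3, w)), Add(w, Mul(Add(Add(Pow(w, 2), Mul(34, w)), 152), Pow(w, 2)))) = Mul(Add(-3, Mul(2, w)), Add(w, Mul(Add(152, Pow(w, 2), Mul(34, w)), Pow(w, 2)))) = Mul(Add(-3, Mul(2, w)), Add(w, Mul(Pow(w, 2), Add(152, Pow(w, 2), Mul(34, w))))))
Add(Add(I, 15736), Function('t')(121)) = Add(Add(-216, 15736), Mul(121, Add(-3, Mul(-454, 121), Mul(2, Pow(121, 4)), Mul(65, Pow(121, 3)), Mul(202, Pow(121, 2))))) = Add(15520, Mul(121, Add(-3, -54934, Mul(2, 214358881), Mul(65, 1771561), Mul(202, 14641)))) = Add(15520, Mul(121, Add(-3, -54934, 428717762, 115151465, 2957482))) = Add(15520, Mul(121, 546771772)) = Add(15520, 66159384412) = 66159399932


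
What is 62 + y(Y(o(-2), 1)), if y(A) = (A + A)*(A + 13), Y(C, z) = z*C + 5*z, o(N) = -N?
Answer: 342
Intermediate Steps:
Y(C, z) = 5*z + C*z (Y(C, z) = C*z + 5*z = 5*z + C*z)
y(A) = 2*A*(13 + A) (y(A) = (2*A)*(13 + A) = 2*A*(13 + A))
62 + y(Y(o(-2), 1)) = 62 + 2*(1*(5 - 1*(-2)))*(13 + 1*(5 - 1*(-2))) = 62 + 2*(1*(5 + 2))*(13 + 1*(5 + 2)) = 62 + 2*(1*7)*(13 + 1*7) = 62 + 2*7*(13 + 7) = 62 + 2*7*20 = 62 + 280 = 342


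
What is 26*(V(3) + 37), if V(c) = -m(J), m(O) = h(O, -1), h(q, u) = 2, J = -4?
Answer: 910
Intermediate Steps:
m(O) = 2
V(c) = -2 (V(c) = -1*2 = -2)
26*(V(3) + 37) = 26*(-2 + 37) = 26*35 = 910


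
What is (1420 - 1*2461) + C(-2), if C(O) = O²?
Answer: -1037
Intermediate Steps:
(1420 - 1*2461) + C(-2) = (1420 - 1*2461) + (-2)² = (1420 - 2461) + 4 = -1041 + 4 = -1037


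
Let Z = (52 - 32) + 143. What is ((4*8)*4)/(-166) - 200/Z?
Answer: -27032/13529 ≈ -1.9981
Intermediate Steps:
Z = 163 (Z = 20 + 143 = 163)
((4*8)*4)/(-166) - 200/Z = ((4*8)*4)/(-166) - 200/163 = (32*4)*(-1/166) - 200*1/163 = 128*(-1/166) - 200/163 = -64/83 - 200/163 = -27032/13529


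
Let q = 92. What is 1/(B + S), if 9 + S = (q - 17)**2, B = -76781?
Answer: -1/71165 ≈ -1.4052e-5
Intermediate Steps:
S = 5616 (S = -9 + (92 - 17)**2 = -9 + 75**2 = -9 + 5625 = 5616)
1/(B + S) = 1/(-76781 + 5616) = 1/(-71165) = -1/71165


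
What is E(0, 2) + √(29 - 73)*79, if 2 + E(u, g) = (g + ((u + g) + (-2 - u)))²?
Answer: 2 + 158*I*√11 ≈ 2.0 + 524.03*I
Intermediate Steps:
E(u, g) = -2 + (-2 + 2*g)² (E(u, g) = -2 + (g + ((u + g) + (-2 - u)))² = -2 + (g + ((g + u) + (-2 - u)))² = -2 + (g + (-2 + g))² = -2 + (-2 + 2*g)²)
E(0, 2) + √(29 - 73)*79 = (-2 + 4*(-1 + 2)²) + √(29 - 73)*79 = (-2 + 4*1²) + √(-44)*79 = (-2 + 4*1) + (2*I*√11)*79 = (-2 + 4) + 158*I*√11 = 2 + 158*I*√11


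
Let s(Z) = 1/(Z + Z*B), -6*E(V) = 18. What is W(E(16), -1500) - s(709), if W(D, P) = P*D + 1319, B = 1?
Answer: 8251341/1418 ≈ 5819.0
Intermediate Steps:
E(V) = -3 (E(V) = -⅙*18 = -3)
W(D, P) = 1319 + D*P (W(D, P) = D*P + 1319 = 1319 + D*P)
s(Z) = 1/(2*Z) (s(Z) = 1/(Z + Z*1) = 1/(Z + Z) = 1/(2*Z))
W(E(16), -1500) - s(709) = (1319 - 3*(-1500)) - 1/(2*709) = (1319 + 4500) - 1/(2*709) = 5819 - 1*1/1418 = 5819 - 1/1418 = 8251341/1418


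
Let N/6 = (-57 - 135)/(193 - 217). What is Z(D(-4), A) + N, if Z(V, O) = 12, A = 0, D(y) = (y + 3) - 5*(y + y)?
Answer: 60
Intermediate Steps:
D(y) = 3 - 9*y (D(y) = (3 + y) - 10*y = 3 - 9*y)
N = 48 (N = 6*((-57 - 135)/(193 - 217)) = 6*(-192/(-24)) = 6*(-192*(-1/24)) = 6*8 = 48)
Z(D(-4), A) + N = 12 + 48 = 60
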